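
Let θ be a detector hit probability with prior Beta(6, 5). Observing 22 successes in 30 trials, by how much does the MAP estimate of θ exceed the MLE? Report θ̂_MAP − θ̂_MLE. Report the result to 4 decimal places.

Posterior is Beta(28, 13); MAP = (28−1)/(41−2) = 27/39 ≈ 0.69231.
MLE ignores the prior: θ̂_MLE = k/n = 22/30 ≈ 0.73333.
Difference = 27/39 − 22/30 = -8/195 ≈ -0.0410.

MAP − MLE = -0.0410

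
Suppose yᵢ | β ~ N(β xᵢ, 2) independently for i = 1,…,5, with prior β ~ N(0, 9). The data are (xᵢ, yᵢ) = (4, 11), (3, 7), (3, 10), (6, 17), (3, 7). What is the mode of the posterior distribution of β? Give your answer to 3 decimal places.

β̂_MAP = 2.752

log p(β | y) = −Σ(yᵢ − βxᵢ)²/(2·2) − β²/(2·9) + const.
Setting the derivative to zero: Σxᵢ(yᵢ − βxᵢ)/2 − β/9 = 0, so β = Σxᵢyᵢ / (Σxᵢ² + σ²/τ²).
Σxᵢyᵢ = 4·11 + 3·7 + 3·10 + 6·17 + 3·7 = 218; Σxᵢ² = 79; σ²/τ² = 2/9.
β̂_MAP = 218 / (79 + 2/9) = 218/(713/9) = 1962/713 ≈ 2.752.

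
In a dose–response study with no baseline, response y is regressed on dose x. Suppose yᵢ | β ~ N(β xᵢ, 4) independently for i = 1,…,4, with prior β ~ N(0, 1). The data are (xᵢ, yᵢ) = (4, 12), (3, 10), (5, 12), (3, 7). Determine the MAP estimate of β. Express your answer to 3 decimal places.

log p(β | y) = −Σ(yᵢ − βxᵢ)²/(2·4) − β²/(2·1) + const.
Setting the derivative to zero: Σxᵢ(yᵢ − βxᵢ)/4 − β/1 = 0, so β = Σxᵢyᵢ / (Σxᵢ² + σ²/τ²).
Σxᵢyᵢ = 4·12 + 3·10 + 5·12 + 3·7 = 159; Σxᵢ² = 59; σ²/τ² = 4.
β̂_MAP = 159 / (59 + 4) = 159/63 ≈ 2.524.

β̂_MAP = 2.524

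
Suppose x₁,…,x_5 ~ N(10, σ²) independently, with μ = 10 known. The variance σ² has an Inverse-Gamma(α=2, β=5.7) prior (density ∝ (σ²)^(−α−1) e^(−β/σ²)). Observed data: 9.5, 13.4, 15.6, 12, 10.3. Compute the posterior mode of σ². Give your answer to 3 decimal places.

Sum of squared deviations about the known mean: SS = (9.5−10)² + (13.4−10)² + (15.6−10)² + (12−10)² + (10.3−10)² = 47.26.
The Normal likelihood contributes (σ²)^(−n/2) exp(−SS/(2σ²)), so the posterior is Inverse-Gamma(α + n/2, β + SS/2) = Inverse-Gamma(4.5, 29.33).
The mode of Inverse-Gamma(a, b) is b/(a+1) = 29.33/5.5 ≈ 5.333.

σ̂²_MAP = 5.333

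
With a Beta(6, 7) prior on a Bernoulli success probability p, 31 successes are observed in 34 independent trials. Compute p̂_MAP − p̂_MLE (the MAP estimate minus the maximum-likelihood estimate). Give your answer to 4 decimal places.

MAP − MLE = -0.1118

Posterior is Beta(37, 10); MAP = (37−1)/(47−2) = 36/45 ≈ 0.80000.
MLE ignores the prior: p̂_MLE = k/n = 31/34 ≈ 0.91176.
Difference = 36/45 − 31/34 = -19/170 ≈ -0.1118.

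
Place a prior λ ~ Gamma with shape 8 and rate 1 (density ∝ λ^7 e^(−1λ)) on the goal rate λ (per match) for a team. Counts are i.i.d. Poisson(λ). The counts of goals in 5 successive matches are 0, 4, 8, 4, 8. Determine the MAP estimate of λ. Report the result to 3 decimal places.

Σxᵢ = 0+4+8+4+8 = 24, with n = 5.
Posterior ∝ λ^7e^(−1λ) · λ^24e^(−5λ) = λ^31e^(−6λ), i.e. Gamma(shape=32, rate=6).
The mode of a Gamma(a, b) with a ≥ 1 (shape–rate) is (a−1)/b = 31/6 ≈ 5.167.

λ̂_MAP = 5.167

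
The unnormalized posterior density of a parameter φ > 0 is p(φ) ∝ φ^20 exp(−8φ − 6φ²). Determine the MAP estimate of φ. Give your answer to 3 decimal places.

ℓ'(φ) = 20/φ − 8 − 12φ. Setting this to zero and multiplying by φ: 12φ² + 8φ − 20 = 0.
φ = (−8 + √(8² + 4·12·20)) / (2·12) = (−8 + √1024) / 24 = (−8 + 32)/24 = 1.
ℓ''(φ) = −20/φ² − 12 < 0, confirming a maximum.

φ̂_MAP = 1.000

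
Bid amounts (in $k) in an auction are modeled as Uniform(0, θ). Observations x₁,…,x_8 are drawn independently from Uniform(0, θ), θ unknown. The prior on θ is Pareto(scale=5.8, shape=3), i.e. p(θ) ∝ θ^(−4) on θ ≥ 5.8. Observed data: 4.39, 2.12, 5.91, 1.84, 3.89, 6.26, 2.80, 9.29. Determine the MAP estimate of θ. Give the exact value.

The Uniform(0, θ) likelihood is θ^(−n) for θ ≥ max(xᵢ), zero otherwise. Here max(xᵢ) = 9.29.
Posterior ∝ θ^(−4) · θ^(−8) = θ^(−12) on θ ≥ max(5.8, 9.29) = 9.29.
This density is strictly decreasing in θ, so the posterior mode lies at the lower boundary of the support.

θ̂_MAP = 9.29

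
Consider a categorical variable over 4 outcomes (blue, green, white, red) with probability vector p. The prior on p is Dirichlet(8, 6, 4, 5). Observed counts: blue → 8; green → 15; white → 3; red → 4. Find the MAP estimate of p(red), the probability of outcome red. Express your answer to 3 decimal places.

MAP estimate of p(red) = 0.163

The posterior is Dirichlet(αᵢ + nᵢ) = Dirichlet(16, 21, 7, 9).
For a Dirichlet(a₁,…,a_K) with all aᵢ > 1, the mode has j-th component (aⱼ − 1)/(Σaᵢ − K).
Here Σaᵢ = 53 and K = 4, so p(red) = (9 − 1)/(53 − 4) = 8/49 ≈ 0.163.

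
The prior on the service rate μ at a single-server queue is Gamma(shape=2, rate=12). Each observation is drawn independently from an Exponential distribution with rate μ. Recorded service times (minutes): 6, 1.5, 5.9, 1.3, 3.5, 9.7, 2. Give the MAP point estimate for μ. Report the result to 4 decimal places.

μ̂_MAP = 0.1909

The Exponential(rate=μ) likelihood is ∝ μ^n e^(−μΣtᵢ). Here n = 7 and Σtᵢ = 6 + 1.5 + 5.9 + 1.3 + 3.5 + 9.7 + 2 = 29.9.
Posterior ∝ μe^(−12μ) · μ^7e^(−29.9μ) = μ^8e^(−41.9μ), i.e. Gamma(9, 41.9).
Mode = (a−1)/b = 8/41.9 ≈ 0.1909.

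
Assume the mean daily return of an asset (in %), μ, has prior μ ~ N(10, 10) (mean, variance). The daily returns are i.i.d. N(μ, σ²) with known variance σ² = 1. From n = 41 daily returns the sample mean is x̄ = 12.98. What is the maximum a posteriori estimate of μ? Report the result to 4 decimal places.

n = 41, x̄ = 12.98.
For a Normal prior and Normal likelihood with known variance, the posterior is Normal; its mode equals its mean, the precision-weighted average.
Prior precision 1/σ₀² = 1/10 = 0.1; data precision n/σ² = 41/1 = 41.
μ̂ = (0.1·10 + 41·12.98) / (0.1 + 41) = 533.18/41.1 = 26659/2055 ≈ 12.9727.

μ̂_MAP = 12.9727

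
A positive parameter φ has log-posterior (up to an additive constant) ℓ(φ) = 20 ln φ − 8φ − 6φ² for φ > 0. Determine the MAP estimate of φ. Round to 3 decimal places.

ℓ'(φ) = 20/φ − 8 − 12φ. Setting this to zero and multiplying by φ: 12φ² + 8φ − 20 = 0.
φ = (−8 + √(8² + 4·12·20)) / (2·12) = (−8 + √1024) / 24 = (−8 + 32)/24 = 1.
ℓ''(φ) = −20/φ² − 12 < 0, confirming a maximum.

φ̂_MAP = 1.000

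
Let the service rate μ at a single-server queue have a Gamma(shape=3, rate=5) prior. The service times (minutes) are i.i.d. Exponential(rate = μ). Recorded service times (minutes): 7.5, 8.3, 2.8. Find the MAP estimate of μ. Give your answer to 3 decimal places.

The Exponential(rate=μ) likelihood is ∝ μ^n e^(−μΣtᵢ). Here n = 3 and Σtᵢ = 7.5 + 8.3 + 2.8 = 18.6.
Posterior ∝ μ^2e^(−5μ) · μ^3e^(−18.6μ) = μ^5e^(−23.6μ), i.e. Gamma(6, 23.6).
Mode = (a−1)/b = 5/23.6 ≈ 0.212.

μ̂_MAP = 0.212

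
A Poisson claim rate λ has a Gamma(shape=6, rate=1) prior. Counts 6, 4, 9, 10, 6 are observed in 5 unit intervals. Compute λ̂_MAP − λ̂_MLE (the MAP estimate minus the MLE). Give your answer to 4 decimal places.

MAP − MLE = -0.3333

Σxᵢ = 35. Posterior is Gamma(41, 6); MAP = (41−1)/6 = 40/6 ≈ 6.66667.
MLE = x̄ = 35/5 ≈ 7.00000.
Difference = 40/6 − 35/5 = -1/3 ≈ -0.3333.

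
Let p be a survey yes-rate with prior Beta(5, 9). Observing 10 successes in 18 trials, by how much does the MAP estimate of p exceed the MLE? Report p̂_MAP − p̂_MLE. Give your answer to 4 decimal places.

MAP − MLE = -0.0889

Posterior is Beta(15, 17); MAP = (15−1)/(32−2) = 14/30 ≈ 0.46667.
MLE ignores the prior: p̂_MLE = k/n = 10/18 ≈ 0.55556.
Difference = 14/30 − 10/18 = -4/45 ≈ -0.0889.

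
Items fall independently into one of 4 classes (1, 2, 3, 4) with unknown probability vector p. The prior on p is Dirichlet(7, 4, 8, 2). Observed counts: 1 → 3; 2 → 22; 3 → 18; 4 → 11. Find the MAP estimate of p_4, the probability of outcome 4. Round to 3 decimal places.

The posterior is Dirichlet(αᵢ + nᵢ) = Dirichlet(10, 26, 26, 13).
For a Dirichlet(a₁,…,a_K) with all aᵢ > 1, the mode has j-th component (aⱼ − 1)/(Σaᵢ − K).
Here Σaᵢ = 75 and K = 4, so p_4 = (13 − 1)/(75 − 4) = 12/71 ≈ 0.169.

MAP estimate: 0.169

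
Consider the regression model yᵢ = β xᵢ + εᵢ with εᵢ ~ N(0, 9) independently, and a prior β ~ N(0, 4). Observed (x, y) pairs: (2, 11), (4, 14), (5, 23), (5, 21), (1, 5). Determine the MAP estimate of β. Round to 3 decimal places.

log p(β | y) = −Σ(yᵢ − βxᵢ)²/(2·9) − β²/(2·4) + const.
Setting the derivative to zero: Σxᵢ(yᵢ − βxᵢ)/9 − β/4 = 0, so β = Σxᵢyᵢ / (Σxᵢ² + σ²/τ²).
Σxᵢyᵢ = 2·11 + 4·14 + 5·23 + 5·21 + 1·5 = 303; Σxᵢ² = 71; σ²/τ² = 2.25.
β̂_MAP = 303 / (71 + 2.25) = 303/73.25 ≈ 4.137.

β̂_MAP = 4.137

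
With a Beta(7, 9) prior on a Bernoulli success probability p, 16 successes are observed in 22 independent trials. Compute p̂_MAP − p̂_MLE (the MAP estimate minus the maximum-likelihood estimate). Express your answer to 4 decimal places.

MAP − MLE = -0.1162

Posterior is Beta(23, 15); MAP = (23−1)/(38−2) = 22/36 ≈ 0.61111.
MLE ignores the prior: p̂_MLE = k/n = 16/22 ≈ 0.72727.
Difference = 22/36 − 16/22 = -23/198 ≈ -0.1162.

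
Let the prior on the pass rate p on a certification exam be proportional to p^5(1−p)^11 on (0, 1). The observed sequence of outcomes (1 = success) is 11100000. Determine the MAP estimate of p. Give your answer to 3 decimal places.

p̂_MAP = 0.333

The prior density ∝ p^5(1−p)^11 is the kernel of Beta(6, 12).
Data: 3 successes in 8 trials (from the sequence). The binomial likelihood contributes p^3(1−p)^5, so the posterior is Beta(6+3, 12+5) = Beta(9, 17).
For Beta(a, b) with a, b > 1 the mode is (a−1)/(a+b−2) = 8/24 ≈ 0.333.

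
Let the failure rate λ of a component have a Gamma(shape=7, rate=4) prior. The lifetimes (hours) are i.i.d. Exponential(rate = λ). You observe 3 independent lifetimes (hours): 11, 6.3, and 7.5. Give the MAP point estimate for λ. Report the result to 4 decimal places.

λ̂_MAP = 0.3125

The Exponential(rate=λ) likelihood is ∝ λ^n e^(−λΣtᵢ). Here n = 3 and Σtᵢ = 11 + 6.3 + 7.5 = 24.8.
Posterior ∝ λ^6e^(−4λ) · λ^3e^(−24.8λ) = λ^9e^(−28.8λ), i.e. Gamma(10, 28.8).
Mode = (a−1)/b = 9/28.8 ≈ 0.3125.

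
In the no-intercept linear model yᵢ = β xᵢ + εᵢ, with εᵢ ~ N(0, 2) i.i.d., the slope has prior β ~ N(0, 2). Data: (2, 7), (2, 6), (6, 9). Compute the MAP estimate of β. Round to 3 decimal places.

β̂_MAP = 1.778

log p(β | y) = −Σ(yᵢ − βxᵢ)²/(2·2) − β²/(2·2) + const.
Setting the derivative to zero: Σxᵢ(yᵢ − βxᵢ)/2 − β/2 = 0, so β = Σxᵢyᵢ / (Σxᵢ² + σ²/τ²).
Σxᵢyᵢ = 2·7 + 2·6 + 6·9 = 80; Σxᵢ² = 44; σ²/τ² = 1.
β̂_MAP = 80 / (44 + 1) = 80/45 ≈ 1.778.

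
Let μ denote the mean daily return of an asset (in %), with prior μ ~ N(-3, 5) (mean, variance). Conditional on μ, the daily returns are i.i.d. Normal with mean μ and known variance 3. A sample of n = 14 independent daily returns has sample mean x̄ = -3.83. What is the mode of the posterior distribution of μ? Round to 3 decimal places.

n = 14, x̄ = -3.83.
For a Normal prior and Normal likelihood with known variance, the posterior is Normal; its mode equals its mean, the precision-weighted average.
Prior precision 1/σ₀² = 1/5 = 0.2; data precision n/σ² = 14/3.
μ̂ = (0.2·(-3) + (14/3)·(-3.83)) / (0.2 + 14/3) = (-2771/150)/(73/15) = -2771/730 ≈ -3.796.

μ̂_MAP = -3.796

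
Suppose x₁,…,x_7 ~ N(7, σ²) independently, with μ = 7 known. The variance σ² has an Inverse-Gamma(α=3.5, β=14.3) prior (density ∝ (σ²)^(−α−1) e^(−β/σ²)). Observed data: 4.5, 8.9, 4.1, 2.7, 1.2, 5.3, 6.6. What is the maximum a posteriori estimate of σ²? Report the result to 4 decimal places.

Sum of squared deviations about the known mean: SS = (4.5−7)² + (8.9−7)² + (4.1−7)² + (2.7−7)² + (1.2−7)² + (5.3−7)² + (6.6−7)² = 73.45.
The Normal likelihood contributes (σ²)^(−n/2) exp(−SS/(2σ²)), so the posterior is Inverse-Gamma(α + n/2, β + SS/2) = Inverse-Gamma(7, 51.025).
The mode of Inverse-Gamma(a, b) is b/(a+1) = 51.025/8 ≈ 6.3781.

σ̂²_MAP = 6.3781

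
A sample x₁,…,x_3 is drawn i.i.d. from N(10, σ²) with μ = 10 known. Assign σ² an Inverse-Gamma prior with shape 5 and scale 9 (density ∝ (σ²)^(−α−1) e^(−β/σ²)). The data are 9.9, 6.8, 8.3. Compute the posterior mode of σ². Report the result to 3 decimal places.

Sum of squared deviations about the known mean: SS = (9.9−10)² + (6.8−10)² + (8.3−10)² = 13.14.
The Normal likelihood contributes (σ²)^(−n/2) exp(−SS/(2σ²)), so the posterior is Inverse-Gamma(α + n/2, β + SS/2) = Inverse-Gamma(6.5, 15.57).
The mode of Inverse-Gamma(a, b) is b/(a+1) = 15.57/7.5 ≈ 2.076.

σ̂²_MAP = 2.076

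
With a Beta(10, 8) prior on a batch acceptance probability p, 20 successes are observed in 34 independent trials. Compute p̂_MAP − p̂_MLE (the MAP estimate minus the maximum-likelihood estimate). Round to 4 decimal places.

Posterior is Beta(30, 22); MAP = (30−1)/(52−2) = 29/50 ≈ 0.58000.
MLE ignores the prior: p̂_MLE = k/n = 20/34 ≈ 0.58824.
Difference = 29/50 − 20/34 = -7/850 ≈ -0.0082.

MAP − MLE = -0.0082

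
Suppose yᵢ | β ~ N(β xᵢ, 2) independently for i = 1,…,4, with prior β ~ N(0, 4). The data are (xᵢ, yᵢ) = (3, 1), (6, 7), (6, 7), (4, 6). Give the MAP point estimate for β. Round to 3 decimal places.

log p(β | y) = −Σ(yᵢ − βxᵢ)²/(2·2) − β²/(2·4) + const.
Setting the derivative to zero: Σxᵢ(yᵢ − βxᵢ)/2 − β/4 = 0, so β = Σxᵢyᵢ / (Σxᵢ² + σ²/τ²).
Σxᵢyᵢ = 3·1 + 6·7 + 6·7 + 4·6 = 111; Σxᵢ² = 97; σ²/τ² = 0.5.
β̂_MAP = 111 / (97 + 0.5) = 111/97.5 ≈ 1.138.

β̂_MAP = 1.138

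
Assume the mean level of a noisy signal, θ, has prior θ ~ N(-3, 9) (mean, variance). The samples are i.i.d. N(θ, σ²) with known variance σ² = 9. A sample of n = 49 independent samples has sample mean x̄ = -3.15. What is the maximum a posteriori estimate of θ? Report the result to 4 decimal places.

θ̂_MAP = -3.1470

n = 49, x̄ = -3.15.
For a Normal prior and Normal likelihood with known variance, the posterior is Normal; its mode equals its mean, the precision-weighted average.
Prior precision 1/σ₀² = 1/9; data precision n/σ² = 49/9.
θ̂ = ((1/9)·(-3) + (49/9)·(-3.15)) / (1/9 + 49/9) = (-1049/60)/(50/9) = -3.1470.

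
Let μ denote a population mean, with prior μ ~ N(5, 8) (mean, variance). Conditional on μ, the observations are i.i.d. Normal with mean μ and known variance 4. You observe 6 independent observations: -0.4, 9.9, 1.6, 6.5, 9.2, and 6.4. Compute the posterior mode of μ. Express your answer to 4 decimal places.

μ̂_MAP = 5.4923

n = 6; x̄ = ((-0.4) + 9.9 + 1.6 + 6.5 + 9.2 + 6.4)/6 = 33.2/6 = 83/15 ≈ 5.5333.
For a Normal prior and Normal likelihood with known variance, the posterior is Normal; its mode equals its mean, the precision-weighted average.
Prior precision 1/σ₀² = 1/8 = 0.125; data precision n/σ² = 6/4 = 1.5.
μ̂ = (0.125·5 + 1.5·(83/15)) / (0.125 + 1.5) = 8.925/1.625 = 357/65 ≈ 5.4923.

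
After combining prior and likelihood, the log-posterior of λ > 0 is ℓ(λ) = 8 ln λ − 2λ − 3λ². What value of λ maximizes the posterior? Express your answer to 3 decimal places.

λ̂_MAP = 1.000

ℓ'(λ) = 8/λ − 2 − 6λ. Setting this to zero and multiplying by λ: 6λ² + 2λ − 8 = 0.
λ = (−2 + √(2² + 4·6·8)) / (2·6) = (−2 + √196) / 12 = (−2 + 14)/12 = 1.
ℓ''(λ) = −8/λ² − 6 < 0, confirming a maximum.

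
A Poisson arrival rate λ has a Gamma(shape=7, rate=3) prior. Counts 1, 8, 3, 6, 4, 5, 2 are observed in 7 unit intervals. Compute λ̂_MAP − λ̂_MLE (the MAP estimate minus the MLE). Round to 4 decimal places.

Σxᵢ = 29. Posterior is Gamma(36, 10); MAP = (36−1)/10 = 35/10 ≈ 3.50000.
MLE = x̄ = 29/7 ≈ 4.14286.
Difference = 35/10 − 29/7 = -9/14 ≈ -0.6429.

MAP − MLE = -0.6429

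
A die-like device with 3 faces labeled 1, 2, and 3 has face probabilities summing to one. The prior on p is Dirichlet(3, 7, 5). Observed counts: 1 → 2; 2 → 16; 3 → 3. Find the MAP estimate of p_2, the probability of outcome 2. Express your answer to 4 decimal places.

The posterior is Dirichlet(αᵢ + nᵢ) = Dirichlet(5, 23, 8).
For a Dirichlet(a₁,…,a_K) with all aᵢ > 1, the mode has j-th component (aⱼ − 1)/(Σaᵢ − K).
Here Σaᵢ = 36 and K = 3, so p_2 = (23 − 1)/(36 − 3) = 22/33 ≈ 0.6667.

MAP estimate: 0.6667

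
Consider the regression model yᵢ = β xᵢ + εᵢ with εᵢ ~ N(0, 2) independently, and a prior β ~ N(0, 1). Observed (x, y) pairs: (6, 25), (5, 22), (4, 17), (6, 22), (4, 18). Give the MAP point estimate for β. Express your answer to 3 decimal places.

β̂_MAP = 4.061

log p(β | y) = −Σ(yᵢ − βxᵢ)²/(2·2) − β²/(2·1) + const.
Setting the derivative to zero: Σxᵢ(yᵢ − βxᵢ)/2 − β/1 = 0, so β = Σxᵢyᵢ / (Σxᵢ² + σ²/τ²).
Σxᵢyᵢ = 6·25 + 5·22 + 4·17 + 6·22 + 4·18 = 532; Σxᵢ² = 129; σ²/τ² = 2.
β̂_MAP = 532 / (129 + 2) = 532/131 ≈ 4.061.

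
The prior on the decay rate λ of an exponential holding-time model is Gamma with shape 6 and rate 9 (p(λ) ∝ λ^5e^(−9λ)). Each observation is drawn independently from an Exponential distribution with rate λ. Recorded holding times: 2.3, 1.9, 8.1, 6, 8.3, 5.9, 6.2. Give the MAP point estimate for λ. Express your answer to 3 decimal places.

λ̂_MAP = 0.252

The Exponential(rate=λ) likelihood is ∝ λ^n e^(−λΣtᵢ). Here n = 7 and Σtᵢ = 2.3 + 1.9 + 8.1 + 6 + 8.3 + 5.9 + 6.2 = 38.7.
Posterior ∝ λ^5e^(−9λ) · λ^7e^(−38.7λ) = λ^12e^(−47.7λ), i.e. Gamma(13, 47.7).
Mode = (a−1)/b = 12/47.7 ≈ 0.252.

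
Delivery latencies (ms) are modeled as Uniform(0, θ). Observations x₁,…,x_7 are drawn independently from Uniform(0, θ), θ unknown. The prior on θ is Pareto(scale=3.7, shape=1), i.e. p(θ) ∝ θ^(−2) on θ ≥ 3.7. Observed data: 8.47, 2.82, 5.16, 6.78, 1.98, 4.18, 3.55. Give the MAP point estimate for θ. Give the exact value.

The Uniform(0, θ) likelihood is θ^(−n) for θ ≥ max(xᵢ), zero otherwise. Here max(xᵢ) = 8.47.
Posterior ∝ θ^(−2) · θ^(−7) = θ^(−9) on θ ≥ max(3.7, 8.47) = 8.47.
This density is strictly decreasing in θ, so the posterior mode lies at the lower boundary of the support.

θ̂_MAP = 8.47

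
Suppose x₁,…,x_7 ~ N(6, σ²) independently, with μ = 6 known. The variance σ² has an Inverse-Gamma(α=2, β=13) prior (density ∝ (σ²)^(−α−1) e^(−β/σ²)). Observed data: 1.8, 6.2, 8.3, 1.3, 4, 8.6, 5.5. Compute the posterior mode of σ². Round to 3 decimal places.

σ̂²_MAP = 6.313

Sum of squared deviations about the known mean: SS = (1.8−6)² + (6.2−6)² + (8.3−6)² + (1.3−6)² + (4−6)² + (8.6−6)² + (5.5−6)² = 56.07.
The Normal likelihood contributes (σ²)^(−n/2) exp(−SS/(2σ²)), so the posterior is Inverse-Gamma(α + n/2, β + SS/2) = Inverse-Gamma(5.5, 41.035).
The mode of Inverse-Gamma(a, b) is b/(a+1) = 41.035/6.5 ≈ 6.313.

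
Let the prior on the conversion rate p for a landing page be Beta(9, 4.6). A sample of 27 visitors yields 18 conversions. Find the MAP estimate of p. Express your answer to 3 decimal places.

Prior: Beta(9, 4.6).
Data: 18 successes in 27 trials. The binomial likelihood contributes p^18(1−p)^9, so the posterior is Beta(9+18, 4.6+9) = Beta(27, 13.6).
For Beta(a, b) with a, b > 1 the mode is (a−1)/(a+b−2) = 26/38.6 ≈ 0.674.

p̂_MAP = 0.674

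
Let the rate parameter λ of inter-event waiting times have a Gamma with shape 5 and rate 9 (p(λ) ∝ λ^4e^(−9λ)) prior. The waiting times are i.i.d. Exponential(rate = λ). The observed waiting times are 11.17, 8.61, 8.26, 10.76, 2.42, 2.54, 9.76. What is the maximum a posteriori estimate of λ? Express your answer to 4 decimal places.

The Exponential(rate=λ) likelihood is ∝ λ^n e^(−λΣtᵢ). Here n = 7 and Σtᵢ = 11.17 + 8.61 + 8.26 + 10.76 + 2.42 + 2.54 + 9.76 = 53.52.
Posterior ∝ λ^4e^(−9λ) · λ^7e^(−53.52λ) = λ^11e^(−62.52λ), i.e. Gamma(12, 62.52).
Mode = (a−1)/b = 11/62.52 ≈ 0.1759.

λ̂_MAP = 0.1759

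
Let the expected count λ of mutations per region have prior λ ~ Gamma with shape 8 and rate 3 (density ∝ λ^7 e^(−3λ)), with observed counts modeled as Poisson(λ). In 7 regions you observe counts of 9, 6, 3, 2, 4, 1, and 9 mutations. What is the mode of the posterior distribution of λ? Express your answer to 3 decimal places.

Σxᵢ = 9+6+3+2+4+1+9 = 34, with n = 7.
Posterior ∝ λ^7e^(−3λ) · λ^34e^(−7λ) = λ^41e^(−10λ), i.e. Gamma(shape=42, rate=10).
The mode of a Gamma(a, b) with a ≥ 1 (shape–rate) is (a−1)/b = 41/10 ≈ 4.100.

λ̂_MAP = 4.100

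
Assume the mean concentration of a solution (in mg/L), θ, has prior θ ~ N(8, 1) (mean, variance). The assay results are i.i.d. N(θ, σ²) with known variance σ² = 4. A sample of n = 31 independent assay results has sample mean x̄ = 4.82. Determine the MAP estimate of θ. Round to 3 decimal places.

n = 31, x̄ = 4.82.
For a Normal prior and Normal likelihood with known variance, the posterior is Normal; its mode equals its mean, the precision-weighted average.
Prior precision 1/σ₀² = 1/1 = 1; data precision n/σ² = 31/4 = 7.75.
θ̂ = (1·8 + 7.75·4.82) / (1 + 7.75) = 45.355/8.75 = 9071/1750 ≈ 5.183.

θ̂_MAP = 5.183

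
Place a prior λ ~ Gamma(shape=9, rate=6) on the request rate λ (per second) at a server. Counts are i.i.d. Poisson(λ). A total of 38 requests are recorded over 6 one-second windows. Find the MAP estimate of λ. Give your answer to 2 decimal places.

Σxᵢ = 38, n = 6.
Posterior ∝ λ^8e^(−6λ) · λ^38e^(−6λ) = λ^46e^(−12λ), i.e. Gamma(shape=47, rate=12).
The mode of a Gamma(a, b) with a ≥ 1 (shape–rate) is (a−1)/b = 46/12 ≈ 3.83.

λ̂_MAP = 3.83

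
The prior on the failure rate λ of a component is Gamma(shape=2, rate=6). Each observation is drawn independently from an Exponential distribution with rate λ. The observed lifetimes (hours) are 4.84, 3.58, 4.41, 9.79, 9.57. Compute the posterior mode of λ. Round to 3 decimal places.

The Exponential(rate=λ) likelihood is ∝ λ^n e^(−λΣtᵢ). Here n = 5 and Σtᵢ = 4.84 + 3.58 + 4.41 + 9.79 + 9.57 = 32.19.
Posterior ∝ λe^(−6λ) · λ^5e^(−32.19λ) = λ^6e^(−38.19λ), i.e. Gamma(7, 38.19).
Mode = (a−1)/b = 6/38.19 ≈ 0.157.

λ̂_MAP = 0.157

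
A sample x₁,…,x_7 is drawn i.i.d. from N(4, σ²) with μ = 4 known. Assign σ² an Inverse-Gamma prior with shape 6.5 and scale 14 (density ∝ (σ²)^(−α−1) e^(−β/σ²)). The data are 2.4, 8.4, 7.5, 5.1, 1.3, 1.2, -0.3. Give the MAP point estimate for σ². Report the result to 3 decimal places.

Sum of squared deviations about the known mean: SS = (2.4−4)² + (8.4−4)² + (7.5−4)² + (5.1−4)² + (1.3−4)² + (1.2−4)² + (-0.3−4)² = 69.
The Normal likelihood contributes (σ²)^(−n/2) exp(−SS/(2σ²)), so the posterior is Inverse-Gamma(α + n/2, β + SS/2) = Inverse-Gamma(10, 48.5).
The mode of Inverse-Gamma(a, b) is b/(a+1) = 48.5/11 ≈ 4.409.

σ̂²_MAP = 4.409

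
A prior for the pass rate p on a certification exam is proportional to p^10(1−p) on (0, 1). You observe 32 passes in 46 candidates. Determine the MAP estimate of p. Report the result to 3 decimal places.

p̂_MAP = 0.737

The prior density ∝ p^10(1−p)^1 is the kernel of Beta(11, 2).
Data: 32 successes in 46 trials. The binomial likelihood contributes p^32(1−p)^14, so the posterior is Beta(11+32, 2+14) = Beta(43, 16).
For Beta(a, b) with a, b > 1 the mode is (a−1)/(a+b−2) = 42/57 ≈ 0.737.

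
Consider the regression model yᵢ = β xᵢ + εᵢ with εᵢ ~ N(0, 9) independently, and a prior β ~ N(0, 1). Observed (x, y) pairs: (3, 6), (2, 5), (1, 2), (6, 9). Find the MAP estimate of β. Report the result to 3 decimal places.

β̂_MAP = 1.424

log p(β | y) = −Σ(yᵢ − βxᵢ)²/(2·9) − β²/(2·1) + const.
Setting the derivative to zero: Σxᵢ(yᵢ − βxᵢ)/9 − β/1 = 0, so β = Σxᵢyᵢ / (Σxᵢ² + σ²/τ²).
Σxᵢyᵢ = 3·6 + 2·5 + 1·2 + 6·9 = 84; Σxᵢ² = 50; σ²/τ² = 9.
β̂_MAP = 84 / (50 + 9) = 84/59 ≈ 1.424.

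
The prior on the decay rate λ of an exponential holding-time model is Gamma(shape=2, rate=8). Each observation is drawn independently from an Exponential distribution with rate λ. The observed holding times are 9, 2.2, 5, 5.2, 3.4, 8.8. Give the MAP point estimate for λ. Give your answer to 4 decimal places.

λ̂_MAP = 0.1683

The Exponential(rate=λ) likelihood is ∝ λ^n e^(−λΣtᵢ). Here n = 6 and Σtᵢ = 9 + 2.2 + 5 + 5.2 + 3.4 + 8.8 = 33.6.
Posterior ∝ λe^(−8λ) · λ^6e^(−33.6λ) = λ^7e^(−41.6λ), i.e. Gamma(8, 41.6).
Mode = (a−1)/b = 7/41.6 ≈ 0.1683.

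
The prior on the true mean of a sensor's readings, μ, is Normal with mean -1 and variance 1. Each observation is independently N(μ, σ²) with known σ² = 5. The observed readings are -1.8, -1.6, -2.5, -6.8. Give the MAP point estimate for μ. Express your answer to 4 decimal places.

n = 4; x̄ = ((-1.8) + (-1.6) + (-2.5) + (-6.8))/4 = -12.7/4 = -3.175.
For a Normal prior and Normal likelihood with known variance, the posterior is Normal; its mode equals its mean, the precision-weighted average.
Prior precision 1/σ₀² = 1/1 = 1; data precision n/σ² = 4/5 = 0.8.
μ̂ = (1·(-1) + 0.8·(-3.175)) / (1 + 0.8) = (-3.54)/1.8 = -59/30 ≈ -1.9667.

μ̂_MAP = -1.9667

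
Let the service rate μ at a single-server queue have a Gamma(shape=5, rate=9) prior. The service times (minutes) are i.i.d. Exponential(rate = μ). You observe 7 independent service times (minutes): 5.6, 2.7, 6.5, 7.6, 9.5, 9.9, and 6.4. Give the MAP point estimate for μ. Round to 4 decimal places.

The Exponential(rate=μ) likelihood is ∝ μ^n e^(−μΣtᵢ). Here n = 7 and Σtᵢ = 5.6 + 2.7 + 6.5 + 7.6 + 9.5 + 9.9 + 6.4 = 48.2.
Posterior ∝ μ^4e^(−9μ) · μ^7e^(−48.2μ) = μ^11e^(−57.2μ), i.e. Gamma(12, 57.2).
Mode = (a−1)/b = 11/57.2 ≈ 0.1923.

μ̂_MAP = 0.1923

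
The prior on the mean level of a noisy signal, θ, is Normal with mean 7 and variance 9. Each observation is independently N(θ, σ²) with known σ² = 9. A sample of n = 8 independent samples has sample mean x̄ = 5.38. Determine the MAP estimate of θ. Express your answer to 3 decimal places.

θ̂_MAP = 5.560

n = 8, x̄ = 5.38.
For a Normal prior and Normal likelihood with known variance, the posterior is Normal; its mode equals its mean, the precision-weighted average.
Prior precision 1/σ₀² = 1/9; data precision n/σ² = 8/9.
θ̂ = ((1/9)·7 + (8/9)·5.38) / (1/9 + 8/9) = 5.56/1 = 5.560.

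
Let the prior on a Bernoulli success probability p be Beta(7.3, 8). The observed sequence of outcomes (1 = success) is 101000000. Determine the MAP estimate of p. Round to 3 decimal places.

p̂_MAP = 0.372

Prior: Beta(7.3, 8).
Data: 2 successes in 9 trials (from the sequence). The binomial likelihood contributes p^2(1−p)^7, so the posterior is Beta(7.3+2, 8+7) = Beta(9.3, 15).
For Beta(a, b) with a, b > 1 the mode is (a−1)/(a+b−2) = 8.3/22.3 ≈ 0.372.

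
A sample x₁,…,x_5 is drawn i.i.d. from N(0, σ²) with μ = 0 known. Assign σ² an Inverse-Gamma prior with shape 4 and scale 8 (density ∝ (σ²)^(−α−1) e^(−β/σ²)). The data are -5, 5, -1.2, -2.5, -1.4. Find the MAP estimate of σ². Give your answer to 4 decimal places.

σ̂²_MAP = 5.0433

Sum of squared deviations about the known mean: SS = (-5−0)² + (5−0)² + (-1.2−0)² + (-2.5−0)² + (-1.4−0)² = 59.65.
The Normal likelihood contributes (σ²)^(−n/2) exp(−SS/(2σ²)), so the posterior is Inverse-Gamma(α + n/2, β + SS/2) = Inverse-Gamma(6.5, 37.825).
The mode of Inverse-Gamma(a, b) is b/(a+1) = 37.825/7.5 ≈ 5.0433.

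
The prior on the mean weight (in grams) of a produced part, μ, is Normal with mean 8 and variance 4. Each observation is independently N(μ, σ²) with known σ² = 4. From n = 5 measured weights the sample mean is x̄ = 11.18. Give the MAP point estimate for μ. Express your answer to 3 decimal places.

n = 5, x̄ = 11.18.
For a Normal prior and Normal likelihood with known variance, the posterior is Normal; its mode equals its mean, the precision-weighted average.
Prior precision 1/σ₀² = 1/4 = 0.25; data precision n/σ² = 5/4 = 1.25.
μ̂ = (0.25·8 + 1.25·11.18) / (0.25 + 1.25) = 15.975/1.5 = 10.650.

μ̂_MAP = 10.650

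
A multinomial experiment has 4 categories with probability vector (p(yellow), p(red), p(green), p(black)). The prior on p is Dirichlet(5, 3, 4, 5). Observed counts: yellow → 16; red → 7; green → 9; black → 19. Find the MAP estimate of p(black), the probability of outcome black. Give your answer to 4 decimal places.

The posterior is Dirichlet(αᵢ + nᵢ) = Dirichlet(21, 10, 13, 24).
For a Dirichlet(a₁,…,a_K) with all aᵢ > 1, the mode has j-th component (aⱼ − 1)/(Σaᵢ − K).
Here Σaᵢ = 68 and K = 4, so p(black) = (24 − 1)/(68 − 4) = 23/64 ≈ 0.3594.

MAP estimate of p(black) = 0.3594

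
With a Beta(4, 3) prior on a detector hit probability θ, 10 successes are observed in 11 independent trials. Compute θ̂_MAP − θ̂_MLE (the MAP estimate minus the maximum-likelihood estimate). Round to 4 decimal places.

Posterior is Beta(14, 4); MAP = (14−1)/(18−2) = 13/16 ≈ 0.81250.
MLE ignores the prior: θ̂_MLE = k/n = 10/11 ≈ 0.90909.
Difference = 13/16 − 10/11 = -17/176 ≈ -0.0966.

MAP − MLE = -0.0966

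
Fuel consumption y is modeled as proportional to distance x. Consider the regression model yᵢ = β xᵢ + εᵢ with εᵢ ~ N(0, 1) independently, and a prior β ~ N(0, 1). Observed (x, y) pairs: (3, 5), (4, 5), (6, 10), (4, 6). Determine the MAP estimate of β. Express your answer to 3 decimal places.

log p(β | y) = −Σ(yᵢ − βxᵢ)²/(2·1) − β²/(2·1) + const.
Setting the derivative to zero: Σxᵢ(yᵢ − βxᵢ)/1 − β/1 = 0, so β = Σxᵢyᵢ / (Σxᵢ² + σ²/τ²).
Σxᵢyᵢ = 3·5 + 4·5 + 6·10 + 4·6 = 119; Σxᵢ² = 77; σ²/τ² = 1.
β̂_MAP = 119 / (77 + 1) = 119/78 ≈ 1.526.

β̂_MAP = 1.526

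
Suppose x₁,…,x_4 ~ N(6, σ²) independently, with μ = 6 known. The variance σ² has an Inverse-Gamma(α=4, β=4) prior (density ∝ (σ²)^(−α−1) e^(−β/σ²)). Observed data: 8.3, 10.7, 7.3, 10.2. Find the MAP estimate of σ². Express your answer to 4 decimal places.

Sum of squared deviations about the known mean: SS = (8.3−6)² + (10.7−6)² + (7.3−6)² + (10.2−6)² = 46.71.
The Normal likelihood contributes (σ²)^(−n/2) exp(−SS/(2σ²)), so the posterior is Inverse-Gamma(α + n/2, β + SS/2) = Inverse-Gamma(6, 27.355).
The mode of Inverse-Gamma(a, b) is b/(a+1) = 27.355/7 ≈ 3.9079.

σ̂²_MAP = 3.9079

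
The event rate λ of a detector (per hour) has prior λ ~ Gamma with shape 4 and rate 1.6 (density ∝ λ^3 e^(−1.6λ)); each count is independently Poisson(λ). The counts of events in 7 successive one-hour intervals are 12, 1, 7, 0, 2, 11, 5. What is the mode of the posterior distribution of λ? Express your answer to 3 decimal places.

Σxᵢ = 12+1+7+0+2+11+5 = 38, with n = 7.
Posterior ∝ λ^3e^(−1.6λ) · λ^38e^(−7λ) = λ^41e^(−8.6λ), i.e. Gamma(shape=42, rate=8.6).
The mode of a Gamma(a, b) with a ≥ 1 (shape–rate) is (a−1)/b = 41/8.6 ≈ 4.767.

λ̂_MAP = 4.767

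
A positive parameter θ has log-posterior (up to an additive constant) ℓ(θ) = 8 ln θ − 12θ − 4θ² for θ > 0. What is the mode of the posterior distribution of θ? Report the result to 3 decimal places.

ℓ'(θ) = 8/θ − 12 − 8θ. Setting this to zero and multiplying by θ: 8θ² + 12θ − 8 = 0.
θ = (−12 + √(12² + 4·8·8)) / (2·8) = (−12 + √400) / 16 = (−12 + 20)/16 = 1/2.
ℓ''(θ) = −8/θ² − 8 < 0, confirming a maximum.

θ̂_MAP = 0.500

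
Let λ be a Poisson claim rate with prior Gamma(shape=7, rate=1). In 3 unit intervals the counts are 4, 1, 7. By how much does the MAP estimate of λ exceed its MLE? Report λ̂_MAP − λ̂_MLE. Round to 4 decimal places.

MAP − MLE = 0.5000

Σxᵢ = 12. Posterior is Gamma(19, 4); MAP = (19−1)/4 = 18/4 ≈ 4.50000.
MLE = x̄ = 12/3 ≈ 4.00000.
Difference = 18/4 − 12/3 = 1/2 ≈ 0.5000.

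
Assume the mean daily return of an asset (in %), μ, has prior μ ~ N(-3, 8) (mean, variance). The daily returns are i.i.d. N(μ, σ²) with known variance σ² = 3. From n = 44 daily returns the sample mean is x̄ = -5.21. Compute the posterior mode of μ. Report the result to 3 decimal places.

μ̂_MAP = -5.191

n = 44, x̄ = -5.21.
For a Normal prior and Normal likelihood with known variance, the posterior is Normal; its mode equals its mean, the precision-weighted average.
Prior precision 1/σ₀² = 1/8 = 0.125; data precision n/σ² = 44/3.
μ̂ = (0.125·(-3) + (44/3)·(-5.21)) / (0.125 + 44/3) = (-46073/600)/(355/24) = -46073/8875 ≈ -5.191.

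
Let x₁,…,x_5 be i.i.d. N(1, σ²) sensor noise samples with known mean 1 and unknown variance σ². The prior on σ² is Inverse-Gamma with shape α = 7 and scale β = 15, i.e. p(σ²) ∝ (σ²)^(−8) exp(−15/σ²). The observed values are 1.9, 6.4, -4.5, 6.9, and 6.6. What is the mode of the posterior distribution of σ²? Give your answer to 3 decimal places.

Sum of squared deviations about the known mean: SS = (1.9−1)² + (6.4−1)² + (-4.5−1)² + (6.9−1)² + (6.6−1)² = 126.39.
The Normal likelihood contributes (σ²)^(−n/2) exp(−SS/(2σ²)), so the posterior is Inverse-Gamma(α + n/2, β + SS/2) = Inverse-Gamma(9.5, 78.195).
The mode of Inverse-Gamma(a, b) is b/(a+1) = 78.195/10.5 ≈ 7.447.

σ̂²_MAP = 7.447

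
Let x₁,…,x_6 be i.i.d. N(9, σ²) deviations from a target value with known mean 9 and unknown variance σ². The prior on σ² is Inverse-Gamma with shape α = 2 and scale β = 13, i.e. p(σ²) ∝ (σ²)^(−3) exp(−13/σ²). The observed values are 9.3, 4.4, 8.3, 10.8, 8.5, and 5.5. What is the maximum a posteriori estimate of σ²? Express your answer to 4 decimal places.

σ̂²_MAP = 5.2900

Sum of squared deviations about the known mean: SS = (9.3−9)² + (4.4−9)² + (8.3−9)² + (10.8−9)² + (8.5−9)² + (5.5−9)² = 37.48.
The Normal likelihood contributes (σ²)^(−n/2) exp(−SS/(2σ²)), so the posterior is Inverse-Gamma(α + n/2, β + SS/2) = Inverse-Gamma(5, 31.74).
The mode of Inverse-Gamma(a, b) is b/(a+1) = 31.74/6 ≈ 5.2900.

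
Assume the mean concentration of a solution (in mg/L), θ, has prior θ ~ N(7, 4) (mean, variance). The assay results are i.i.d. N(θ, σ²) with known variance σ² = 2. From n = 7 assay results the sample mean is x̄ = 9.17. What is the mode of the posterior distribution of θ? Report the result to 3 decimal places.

θ̂_MAP = 9.025

n = 7, x̄ = 9.17.
For a Normal prior and Normal likelihood with known variance, the posterior is Normal; its mode equals its mean, the precision-weighted average.
Prior precision 1/σ₀² = 1/4 = 0.25; data precision n/σ² = 7/2 = 3.5.
θ̂ = (0.25·7 + 3.5·9.17) / (0.25 + 3.5) = 33.845/3.75 = 6769/750 ≈ 9.025.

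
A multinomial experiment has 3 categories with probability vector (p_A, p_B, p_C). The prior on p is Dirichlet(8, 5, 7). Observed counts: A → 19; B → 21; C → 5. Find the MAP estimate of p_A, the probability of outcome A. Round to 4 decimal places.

MAP estimate of p_A = 0.4194

The posterior is Dirichlet(αᵢ + nᵢ) = Dirichlet(27, 26, 12).
For a Dirichlet(a₁,…,a_K) with all aᵢ > 1, the mode has j-th component (aⱼ − 1)/(Σaᵢ − K).
Here Σaᵢ = 65 and K = 3, so p_A = (27 − 1)/(65 − 3) = 26/62 ≈ 0.4194.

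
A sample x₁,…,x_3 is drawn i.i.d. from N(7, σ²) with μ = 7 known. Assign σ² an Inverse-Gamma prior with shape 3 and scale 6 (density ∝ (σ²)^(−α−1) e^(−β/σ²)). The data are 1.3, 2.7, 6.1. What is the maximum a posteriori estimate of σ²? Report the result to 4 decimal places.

Sum of squared deviations about the known mean: SS = (1.3−7)² + (2.7−7)² + (6.1−7)² = 51.79.
The Normal likelihood contributes (σ²)^(−n/2) exp(−SS/(2σ²)), so the posterior is Inverse-Gamma(α + n/2, β + SS/2) = Inverse-Gamma(4.5, 31.895).
The mode of Inverse-Gamma(a, b) is b/(a+1) = 31.895/5.5 ≈ 5.7991.

σ̂²_MAP = 5.7991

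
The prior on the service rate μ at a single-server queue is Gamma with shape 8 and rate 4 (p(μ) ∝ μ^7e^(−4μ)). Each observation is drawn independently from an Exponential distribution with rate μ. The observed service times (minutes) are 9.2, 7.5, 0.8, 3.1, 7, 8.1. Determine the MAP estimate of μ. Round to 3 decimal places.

The Exponential(rate=μ) likelihood is ∝ μ^n e^(−μΣtᵢ). Here n = 6 and Σtᵢ = 9.2 + 7.5 + 0.8 + 3.1 + 7 + 8.1 = 35.7.
Posterior ∝ μ^7e^(−4μ) · μ^6e^(−35.7μ) = μ^13e^(−39.7μ), i.e. Gamma(14, 39.7).
Mode = (a−1)/b = 13/39.7 ≈ 0.327.

μ̂_MAP = 0.327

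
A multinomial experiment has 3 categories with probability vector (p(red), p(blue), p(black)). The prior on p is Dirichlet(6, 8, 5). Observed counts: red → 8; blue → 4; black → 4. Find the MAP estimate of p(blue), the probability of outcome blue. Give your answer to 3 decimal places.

MAP estimate of p(blue) = 0.344

The posterior is Dirichlet(αᵢ + nᵢ) = Dirichlet(14, 12, 9).
For a Dirichlet(a₁,…,a_K) with all aᵢ > 1, the mode has j-th component (aⱼ − 1)/(Σaᵢ − K).
Here Σaᵢ = 35 and K = 3, so p(blue) = (12 − 1)/(35 − 3) = 11/32 ≈ 0.344.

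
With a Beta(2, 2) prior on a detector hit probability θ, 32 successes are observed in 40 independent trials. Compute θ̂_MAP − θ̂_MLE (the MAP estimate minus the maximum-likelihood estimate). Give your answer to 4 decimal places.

Posterior is Beta(34, 10); MAP = (34−1)/(44−2) = 33/42 ≈ 0.78571.
MLE ignores the prior: θ̂_MLE = k/n = 32/40 ≈ 0.80000.
Difference = 33/42 − 32/40 = -1/70 ≈ -0.0143.

MAP − MLE = -0.0143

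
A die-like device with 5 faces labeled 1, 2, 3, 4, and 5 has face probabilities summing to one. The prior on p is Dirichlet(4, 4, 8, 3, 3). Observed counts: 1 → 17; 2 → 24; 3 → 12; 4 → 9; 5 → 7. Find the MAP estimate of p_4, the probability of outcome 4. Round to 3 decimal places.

MAP estimate: 0.128

The posterior is Dirichlet(αᵢ + nᵢ) = Dirichlet(21, 28, 20, 12, 10).
For a Dirichlet(a₁,…,a_K) with all aᵢ > 1, the mode has j-th component (aⱼ − 1)/(Σaᵢ − K).
Here Σaᵢ = 91 and K = 5, so p_4 = (12 − 1)/(91 − 5) = 11/86 ≈ 0.128.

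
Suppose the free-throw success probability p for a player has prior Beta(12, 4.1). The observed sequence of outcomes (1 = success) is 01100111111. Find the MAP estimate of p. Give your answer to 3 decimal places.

Prior: Beta(12, 4.1).
Data: 8 successes in 11 trials (from the sequence). The binomial likelihood contributes p^8(1−p)^3, so the posterior is Beta(12+8, 4.1+3) = Beta(20, 7.1).
For Beta(a, b) with a, b > 1 the mode is (a−1)/(a+b−2) = 19/25.1 ≈ 0.757.

p̂_MAP = 0.757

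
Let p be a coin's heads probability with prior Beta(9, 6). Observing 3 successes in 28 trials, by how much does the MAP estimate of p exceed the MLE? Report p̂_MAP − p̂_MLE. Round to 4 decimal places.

MAP − MLE = 0.1611

Posterior is Beta(12, 31); MAP = (12−1)/(43−2) = 11/41 ≈ 0.26829.
MLE ignores the prior: p̂_MLE = k/n = 3/28 ≈ 0.10714.
Difference = 11/41 − 3/28 = 185/1148 ≈ 0.1611.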